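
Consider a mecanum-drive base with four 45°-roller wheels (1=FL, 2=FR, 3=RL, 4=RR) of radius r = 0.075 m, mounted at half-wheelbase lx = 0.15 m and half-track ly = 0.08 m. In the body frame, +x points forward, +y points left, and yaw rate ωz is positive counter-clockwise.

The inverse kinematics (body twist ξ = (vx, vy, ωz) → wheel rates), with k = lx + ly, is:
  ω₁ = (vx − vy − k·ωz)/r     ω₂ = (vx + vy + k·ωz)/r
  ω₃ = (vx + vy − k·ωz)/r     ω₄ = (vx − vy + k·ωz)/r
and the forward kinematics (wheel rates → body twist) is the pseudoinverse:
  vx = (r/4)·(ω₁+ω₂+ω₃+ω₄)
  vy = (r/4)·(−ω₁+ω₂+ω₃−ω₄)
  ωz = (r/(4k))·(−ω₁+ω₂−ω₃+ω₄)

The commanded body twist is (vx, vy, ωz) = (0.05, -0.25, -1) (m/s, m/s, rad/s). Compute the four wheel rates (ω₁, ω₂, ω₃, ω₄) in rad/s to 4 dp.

(7.0667, -5.7333, 0.4000, 0.9333)

k = lx + ly = 0.15 + 0.08 = 0.2300;  k·ωz = 0.2300·-1 = -0.2300
ω₁ (FL) = (vx − vy − k·ωz)/r = 0.5300/0.075 = 7.0667
ω₂ (FR) = (vx + vy + k·ωz)/r = -0.4300/0.075 = -5.7333
ω₃ (RL) = (vx + vy − k·ωz)/r = 0.0300/0.075 = 0.4000
ω₄ (RR) = (vx − vy + k·ωz)/r = 0.0700/0.075 = 0.9333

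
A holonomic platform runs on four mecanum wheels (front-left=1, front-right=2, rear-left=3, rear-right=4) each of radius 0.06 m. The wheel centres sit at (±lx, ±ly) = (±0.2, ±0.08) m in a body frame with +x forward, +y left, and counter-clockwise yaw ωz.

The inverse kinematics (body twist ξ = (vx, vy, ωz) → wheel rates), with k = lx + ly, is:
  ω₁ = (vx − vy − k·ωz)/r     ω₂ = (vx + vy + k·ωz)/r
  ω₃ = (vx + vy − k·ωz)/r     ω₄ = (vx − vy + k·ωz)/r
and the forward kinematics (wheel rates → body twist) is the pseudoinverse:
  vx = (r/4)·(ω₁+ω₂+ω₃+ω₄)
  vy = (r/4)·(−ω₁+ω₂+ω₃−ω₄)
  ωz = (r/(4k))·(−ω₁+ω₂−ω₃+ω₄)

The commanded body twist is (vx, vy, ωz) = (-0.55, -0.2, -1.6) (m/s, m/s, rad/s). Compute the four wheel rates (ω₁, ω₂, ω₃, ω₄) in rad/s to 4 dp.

(1.6333, -19.9667, -5.0333, -13.3000)

k = lx + ly = 0.2 + 0.08 = 0.2800;  k·ωz = 0.2800·-1.6 = -0.4480
ω₁ (FL) = (vx − vy − k·ωz)/r = 0.0980/0.06 = 1.6333
ω₂ (FR) = (vx + vy + k·ωz)/r = -1.1980/0.06 = -19.9667
ω₃ (RL) = (vx + vy − k·ωz)/r = -0.3020/0.06 = -5.0333
ω₄ (RR) = (vx − vy + k·ωz)/r = -0.7980/0.06 = -13.3000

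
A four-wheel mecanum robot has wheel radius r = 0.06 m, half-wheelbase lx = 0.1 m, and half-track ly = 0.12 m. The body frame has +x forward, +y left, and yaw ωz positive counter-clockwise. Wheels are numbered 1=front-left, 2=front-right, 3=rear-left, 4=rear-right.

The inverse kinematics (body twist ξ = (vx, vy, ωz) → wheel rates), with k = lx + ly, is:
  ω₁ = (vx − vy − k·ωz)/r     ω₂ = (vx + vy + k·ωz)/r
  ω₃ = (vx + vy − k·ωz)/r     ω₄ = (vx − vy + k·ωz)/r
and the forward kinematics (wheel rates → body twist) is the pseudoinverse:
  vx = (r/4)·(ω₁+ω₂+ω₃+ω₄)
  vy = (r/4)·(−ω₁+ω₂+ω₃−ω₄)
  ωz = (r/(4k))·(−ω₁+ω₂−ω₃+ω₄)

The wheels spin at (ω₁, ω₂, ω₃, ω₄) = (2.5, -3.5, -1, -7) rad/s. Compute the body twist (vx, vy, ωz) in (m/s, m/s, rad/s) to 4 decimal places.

(-0.1350, 0.0000, -0.8182)

k = lx + ly = 0.1 + 0.12 = 0.2200
ω₁+ω₂+ω₃+ω₄ = -9.0000  →  vx = (0.06/4)·-9.0000 = -0.1350
−ω₁+ω₂+ω₃−ω₄ = 0.0000  →  vy = (0.06/4)·0.0000 = 0.0000
−ω₁+ω₂−ω₃+ω₄ = -12.0000  →  ωz = (0.06/0.8800)·-12.0000 = -0.8182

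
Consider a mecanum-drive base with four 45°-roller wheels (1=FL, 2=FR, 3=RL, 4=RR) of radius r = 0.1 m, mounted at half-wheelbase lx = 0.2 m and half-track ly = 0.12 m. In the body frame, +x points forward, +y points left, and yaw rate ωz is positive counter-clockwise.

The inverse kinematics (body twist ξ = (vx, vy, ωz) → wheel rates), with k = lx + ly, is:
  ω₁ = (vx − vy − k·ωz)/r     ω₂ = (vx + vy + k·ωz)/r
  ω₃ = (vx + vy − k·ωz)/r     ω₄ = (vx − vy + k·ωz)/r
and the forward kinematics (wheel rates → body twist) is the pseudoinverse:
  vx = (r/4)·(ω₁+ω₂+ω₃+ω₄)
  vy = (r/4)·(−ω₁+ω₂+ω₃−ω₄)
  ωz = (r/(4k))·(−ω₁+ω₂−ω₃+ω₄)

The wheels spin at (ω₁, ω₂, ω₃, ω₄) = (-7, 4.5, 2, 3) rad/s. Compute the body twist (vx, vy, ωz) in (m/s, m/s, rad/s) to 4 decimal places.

k = lx + ly = 0.2 + 0.12 = 0.3200
ω₁+ω₂+ω₃+ω₄ = 2.5000  →  vx = (0.1/4)·2.5000 = 0.0625
−ω₁+ω₂+ω₃−ω₄ = 10.5000  →  vy = (0.1/4)·10.5000 = 0.2625
−ω₁+ω₂−ω₃+ω₄ = 12.5000  →  ωz = (0.1/1.2800)·12.5000 = 0.9766

(0.0625, 0.2625, 0.9766)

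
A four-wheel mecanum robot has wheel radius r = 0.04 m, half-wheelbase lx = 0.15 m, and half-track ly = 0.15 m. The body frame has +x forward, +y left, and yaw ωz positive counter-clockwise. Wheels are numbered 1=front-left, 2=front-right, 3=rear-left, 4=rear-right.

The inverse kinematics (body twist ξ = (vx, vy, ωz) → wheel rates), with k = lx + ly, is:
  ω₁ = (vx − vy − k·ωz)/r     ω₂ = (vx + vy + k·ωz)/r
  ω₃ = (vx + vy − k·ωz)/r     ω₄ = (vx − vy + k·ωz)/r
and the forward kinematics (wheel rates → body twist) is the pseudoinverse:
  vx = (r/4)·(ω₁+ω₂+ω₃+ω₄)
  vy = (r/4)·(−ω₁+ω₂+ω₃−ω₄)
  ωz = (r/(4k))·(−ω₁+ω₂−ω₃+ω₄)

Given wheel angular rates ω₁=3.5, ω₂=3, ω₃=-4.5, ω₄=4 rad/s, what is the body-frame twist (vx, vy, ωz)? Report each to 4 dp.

(0.0600, -0.0900, 0.2667)

k = lx + ly = 0.15 + 0.15 = 0.3000
ω₁+ω₂+ω₃+ω₄ = 6.0000  →  vx = (0.04/4)·6.0000 = 0.0600
−ω₁+ω₂+ω₃−ω₄ = -9.0000  →  vy = (0.04/4)·-9.0000 = -0.0900
−ω₁+ω₂−ω₃+ω₄ = 8.0000  →  ωz = (0.04/1.2000)·8.0000 = 0.2667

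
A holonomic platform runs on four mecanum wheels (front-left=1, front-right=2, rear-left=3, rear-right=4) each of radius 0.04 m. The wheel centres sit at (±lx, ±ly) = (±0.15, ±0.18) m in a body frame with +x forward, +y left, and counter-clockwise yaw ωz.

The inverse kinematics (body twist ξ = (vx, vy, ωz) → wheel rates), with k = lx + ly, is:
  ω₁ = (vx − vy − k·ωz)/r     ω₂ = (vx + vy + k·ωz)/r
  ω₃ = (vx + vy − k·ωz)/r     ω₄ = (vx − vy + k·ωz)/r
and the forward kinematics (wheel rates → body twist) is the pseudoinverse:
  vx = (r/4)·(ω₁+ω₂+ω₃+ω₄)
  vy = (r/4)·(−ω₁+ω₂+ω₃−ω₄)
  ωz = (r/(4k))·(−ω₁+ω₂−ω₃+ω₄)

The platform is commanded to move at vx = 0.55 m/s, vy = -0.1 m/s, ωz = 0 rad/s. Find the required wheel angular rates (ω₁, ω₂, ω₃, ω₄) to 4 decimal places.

k = lx + ly = 0.15 + 0.18 = 0.3300;  k·ωz = 0.3300·0 = 0.0000
ω₁ (FL) = (vx − vy − k·ωz)/r = 0.6500/0.04 = 16.2500
ω₂ (FR) = (vx + vy + k·ωz)/r = 0.4500/0.04 = 11.2500
ω₃ (RL) = (vx + vy − k·ωz)/r = 0.4500/0.04 = 11.2500
ω₄ (RR) = (vx − vy + k·ωz)/r = 0.6500/0.04 = 16.2500

(16.2500, 11.2500, 11.2500, 16.2500)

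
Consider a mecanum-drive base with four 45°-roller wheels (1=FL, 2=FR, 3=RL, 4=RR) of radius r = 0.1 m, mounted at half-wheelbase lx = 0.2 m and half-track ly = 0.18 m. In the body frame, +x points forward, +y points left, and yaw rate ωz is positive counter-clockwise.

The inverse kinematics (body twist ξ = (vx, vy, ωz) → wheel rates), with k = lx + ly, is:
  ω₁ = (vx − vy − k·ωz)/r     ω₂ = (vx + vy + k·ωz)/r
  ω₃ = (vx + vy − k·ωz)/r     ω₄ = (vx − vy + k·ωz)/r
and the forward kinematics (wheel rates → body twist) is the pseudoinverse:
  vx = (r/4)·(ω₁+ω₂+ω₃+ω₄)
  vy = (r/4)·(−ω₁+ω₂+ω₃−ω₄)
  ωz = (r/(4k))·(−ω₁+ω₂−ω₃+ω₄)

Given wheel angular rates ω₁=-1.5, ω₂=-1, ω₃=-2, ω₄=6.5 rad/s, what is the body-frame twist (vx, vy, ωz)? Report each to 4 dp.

k = lx + ly = 0.2 + 0.18 = 0.3800
ω₁+ω₂+ω₃+ω₄ = 2.0000  →  vx = (0.1/4)·2.0000 = 0.0500
−ω₁+ω₂+ω₃−ω₄ = -8.0000  →  vy = (0.1/4)·-8.0000 = -0.2000
−ω₁+ω₂−ω₃+ω₄ = 9.0000  →  ωz = (0.1/1.5200)·9.0000 = 0.5921

(0.0500, -0.2000, 0.5921)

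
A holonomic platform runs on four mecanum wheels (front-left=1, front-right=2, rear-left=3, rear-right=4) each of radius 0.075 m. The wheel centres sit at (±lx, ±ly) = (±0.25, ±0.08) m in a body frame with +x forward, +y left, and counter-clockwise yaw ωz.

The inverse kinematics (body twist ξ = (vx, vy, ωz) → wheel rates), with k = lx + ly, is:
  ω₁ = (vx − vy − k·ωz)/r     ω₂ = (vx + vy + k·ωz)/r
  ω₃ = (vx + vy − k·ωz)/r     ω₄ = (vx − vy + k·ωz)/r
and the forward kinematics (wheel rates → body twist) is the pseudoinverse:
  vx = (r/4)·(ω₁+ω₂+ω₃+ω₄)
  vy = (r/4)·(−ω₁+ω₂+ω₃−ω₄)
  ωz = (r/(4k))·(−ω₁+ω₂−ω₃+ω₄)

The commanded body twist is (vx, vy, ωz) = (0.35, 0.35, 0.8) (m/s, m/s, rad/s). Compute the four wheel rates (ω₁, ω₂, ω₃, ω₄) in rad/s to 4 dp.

(-3.5200, 12.8533, 5.8133, 3.5200)

k = lx + ly = 0.25 + 0.08 = 0.3300;  k·ωz = 0.3300·0.8 = 0.2640
ω₁ (FL) = (vx − vy − k·ωz)/r = -0.2640/0.075 = -3.5200
ω₂ (FR) = (vx + vy + k·ωz)/r = 0.9640/0.075 = 12.8533
ω₃ (RL) = (vx + vy − k·ωz)/r = 0.4360/0.075 = 5.8133
ω₄ (RR) = (vx − vy + k·ωz)/r = 0.2640/0.075 = 3.5200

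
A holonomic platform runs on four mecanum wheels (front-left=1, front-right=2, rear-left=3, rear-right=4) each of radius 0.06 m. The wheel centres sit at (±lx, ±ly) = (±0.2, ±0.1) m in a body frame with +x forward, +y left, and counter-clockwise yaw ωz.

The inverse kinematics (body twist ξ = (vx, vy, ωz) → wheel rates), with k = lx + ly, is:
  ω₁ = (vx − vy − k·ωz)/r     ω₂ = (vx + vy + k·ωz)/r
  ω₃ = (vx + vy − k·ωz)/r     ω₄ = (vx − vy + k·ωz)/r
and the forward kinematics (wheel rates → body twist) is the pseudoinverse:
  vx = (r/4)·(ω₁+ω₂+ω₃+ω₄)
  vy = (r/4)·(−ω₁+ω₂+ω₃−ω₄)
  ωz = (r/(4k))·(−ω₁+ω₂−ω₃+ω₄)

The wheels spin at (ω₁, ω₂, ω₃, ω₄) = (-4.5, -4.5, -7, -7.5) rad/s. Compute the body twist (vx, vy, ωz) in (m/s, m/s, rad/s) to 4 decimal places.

(-0.3525, 0.0075, -0.0250)

k = lx + ly = 0.2 + 0.1 = 0.3000
ω₁+ω₂+ω₃+ω₄ = -23.5000  →  vx = (0.06/4)·-23.5000 = -0.3525
−ω₁+ω₂+ω₃−ω₄ = 0.5000  →  vy = (0.06/4)·0.5000 = 0.0075
−ω₁+ω₂−ω₃+ω₄ = -0.5000  →  ωz = (0.06/1.2000)·-0.5000 = -0.0250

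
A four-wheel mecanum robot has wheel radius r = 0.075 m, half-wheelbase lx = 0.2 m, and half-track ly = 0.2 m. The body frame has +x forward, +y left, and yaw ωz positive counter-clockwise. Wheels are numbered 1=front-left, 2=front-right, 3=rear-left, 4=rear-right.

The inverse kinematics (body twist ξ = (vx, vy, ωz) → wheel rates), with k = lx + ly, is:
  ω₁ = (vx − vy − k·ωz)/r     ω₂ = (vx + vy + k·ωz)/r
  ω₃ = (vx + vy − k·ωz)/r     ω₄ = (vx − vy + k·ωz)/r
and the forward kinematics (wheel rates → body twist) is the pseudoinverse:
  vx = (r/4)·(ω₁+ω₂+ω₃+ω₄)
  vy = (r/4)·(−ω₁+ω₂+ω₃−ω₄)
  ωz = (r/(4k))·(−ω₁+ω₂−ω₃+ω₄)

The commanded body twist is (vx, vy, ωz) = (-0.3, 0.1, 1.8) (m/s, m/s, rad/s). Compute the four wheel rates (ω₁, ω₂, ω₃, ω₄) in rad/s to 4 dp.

(-14.9333, 6.9333, -12.2667, 4.2667)

k = lx + ly = 0.2 + 0.2 = 0.4000;  k·ωz = 0.4000·1.8 = 0.7200
ω₁ (FL) = (vx − vy − k·ωz)/r = -1.1200/0.075 = -14.9333
ω₂ (FR) = (vx + vy + k·ωz)/r = 0.5200/0.075 = 6.9333
ω₃ (RL) = (vx + vy − k·ωz)/r = -0.9200/0.075 = -12.2667
ω₄ (RR) = (vx − vy + k·ωz)/r = 0.3200/0.075 = 4.2667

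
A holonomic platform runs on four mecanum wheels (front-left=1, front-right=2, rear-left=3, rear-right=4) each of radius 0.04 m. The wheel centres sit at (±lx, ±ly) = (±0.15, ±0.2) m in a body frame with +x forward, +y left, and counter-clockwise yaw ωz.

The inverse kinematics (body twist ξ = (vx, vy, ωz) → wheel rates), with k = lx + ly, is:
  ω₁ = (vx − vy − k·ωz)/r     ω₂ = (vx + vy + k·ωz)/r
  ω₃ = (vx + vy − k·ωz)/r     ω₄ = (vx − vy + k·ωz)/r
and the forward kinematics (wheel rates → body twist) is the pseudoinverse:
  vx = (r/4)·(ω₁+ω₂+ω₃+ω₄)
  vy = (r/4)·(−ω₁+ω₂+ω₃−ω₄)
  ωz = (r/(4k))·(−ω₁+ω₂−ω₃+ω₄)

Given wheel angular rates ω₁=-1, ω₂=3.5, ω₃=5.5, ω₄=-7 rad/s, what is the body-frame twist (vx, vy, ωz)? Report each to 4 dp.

k = lx + ly = 0.15 + 0.2 = 0.3500
ω₁+ω₂+ω₃+ω₄ = 1.0000  →  vx = (0.04/4)·1.0000 = 0.0100
−ω₁+ω₂+ω₃−ω₄ = 17.0000  →  vy = (0.04/4)·17.0000 = 0.1700
−ω₁+ω₂−ω₃+ω₄ = -8.0000  →  ωz = (0.04/1.4000)·-8.0000 = -0.2286

(0.0100, 0.1700, -0.2286)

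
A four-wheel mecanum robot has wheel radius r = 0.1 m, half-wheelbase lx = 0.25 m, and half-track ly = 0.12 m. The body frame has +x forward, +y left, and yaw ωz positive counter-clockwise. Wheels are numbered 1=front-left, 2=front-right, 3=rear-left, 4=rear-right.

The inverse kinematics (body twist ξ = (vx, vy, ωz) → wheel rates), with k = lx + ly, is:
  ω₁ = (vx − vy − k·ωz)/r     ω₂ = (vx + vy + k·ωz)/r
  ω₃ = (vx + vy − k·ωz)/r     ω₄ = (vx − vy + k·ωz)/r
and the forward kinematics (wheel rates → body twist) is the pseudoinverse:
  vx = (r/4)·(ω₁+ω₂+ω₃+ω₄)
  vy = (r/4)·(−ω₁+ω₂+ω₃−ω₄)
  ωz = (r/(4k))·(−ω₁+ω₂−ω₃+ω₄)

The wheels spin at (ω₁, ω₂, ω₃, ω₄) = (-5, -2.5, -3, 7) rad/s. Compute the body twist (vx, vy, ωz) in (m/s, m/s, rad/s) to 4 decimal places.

k = lx + ly = 0.25 + 0.12 = 0.3700
ω₁+ω₂+ω₃+ω₄ = -3.5000  →  vx = (0.1/4)·-3.5000 = -0.0875
−ω₁+ω₂+ω₃−ω₄ = -7.5000  →  vy = (0.1/4)·-7.5000 = -0.1875
−ω₁+ω₂−ω₃+ω₄ = 12.5000  →  ωz = (0.1/1.4800)·12.5000 = 0.8446

(-0.0875, -0.1875, 0.8446)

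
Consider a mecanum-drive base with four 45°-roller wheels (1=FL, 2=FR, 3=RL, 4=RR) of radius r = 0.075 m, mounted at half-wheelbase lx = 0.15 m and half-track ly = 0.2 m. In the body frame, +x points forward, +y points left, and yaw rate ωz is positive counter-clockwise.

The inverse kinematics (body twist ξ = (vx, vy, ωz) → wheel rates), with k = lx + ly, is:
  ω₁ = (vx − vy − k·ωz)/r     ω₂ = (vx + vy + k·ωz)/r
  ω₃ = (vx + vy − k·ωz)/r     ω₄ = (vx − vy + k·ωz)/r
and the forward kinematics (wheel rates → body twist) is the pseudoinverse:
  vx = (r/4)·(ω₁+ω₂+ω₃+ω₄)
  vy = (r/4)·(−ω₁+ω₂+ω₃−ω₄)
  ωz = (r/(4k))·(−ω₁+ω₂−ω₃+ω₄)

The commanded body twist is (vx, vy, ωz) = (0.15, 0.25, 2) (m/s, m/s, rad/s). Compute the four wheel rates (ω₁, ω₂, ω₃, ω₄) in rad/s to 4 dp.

k = lx + ly = 0.15 + 0.2 = 0.3500;  k·ωz = 0.3500·2 = 0.7000
ω₁ (FL) = (vx − vy − k·ωz)/r = -0.8000/0.075 = -10.6667
ω₂ (FR) = (vx + vy + k·ωz)/r = 1.1000/0.075 = 14.6667
ω₃ (RL) = (vx + vy − k·ωz)/r = -0.3000/0.075 = -4.0000
ω₄ (RR) = (vx − vy + k·ωz)/r = 0.6000/0.075 = 8.0000

(-10.6667, 14.6667, -4.0000, 8.0000)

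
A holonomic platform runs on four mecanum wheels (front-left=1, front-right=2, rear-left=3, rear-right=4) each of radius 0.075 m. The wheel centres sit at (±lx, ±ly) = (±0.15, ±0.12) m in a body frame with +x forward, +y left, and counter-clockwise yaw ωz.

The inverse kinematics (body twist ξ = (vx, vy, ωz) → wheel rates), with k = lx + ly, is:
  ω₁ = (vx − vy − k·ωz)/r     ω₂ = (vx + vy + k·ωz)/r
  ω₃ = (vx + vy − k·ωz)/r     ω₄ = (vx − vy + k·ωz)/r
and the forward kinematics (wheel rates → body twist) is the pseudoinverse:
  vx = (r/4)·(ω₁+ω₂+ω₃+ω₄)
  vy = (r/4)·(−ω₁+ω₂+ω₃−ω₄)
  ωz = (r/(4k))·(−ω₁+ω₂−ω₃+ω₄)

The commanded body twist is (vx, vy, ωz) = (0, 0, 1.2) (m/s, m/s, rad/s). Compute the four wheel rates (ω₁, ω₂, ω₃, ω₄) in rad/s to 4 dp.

k = lx + ly = 0.15 + 0.12 = 0.2700;  k·ωz = 0.2700·1.2 = 0.3240
ω₁ (FL) = (vx − vy − k·ωz)/r = -0.3240/0.075 = -4.3200
ω₂ (FR) = (vx + vy + k·ωz)/r = 0.3240/0.075 = 4.3200
ω₃ (RL) = (vx + vy − k·ωz)/r = -0.3240/0.075 = -4.3200
ω₄ (RR) = (vx − vy + k·ωz)/r = 0.3240/0.075 = 4.3200

(-4.3200, 4.3200, -4.3200, 4.3200)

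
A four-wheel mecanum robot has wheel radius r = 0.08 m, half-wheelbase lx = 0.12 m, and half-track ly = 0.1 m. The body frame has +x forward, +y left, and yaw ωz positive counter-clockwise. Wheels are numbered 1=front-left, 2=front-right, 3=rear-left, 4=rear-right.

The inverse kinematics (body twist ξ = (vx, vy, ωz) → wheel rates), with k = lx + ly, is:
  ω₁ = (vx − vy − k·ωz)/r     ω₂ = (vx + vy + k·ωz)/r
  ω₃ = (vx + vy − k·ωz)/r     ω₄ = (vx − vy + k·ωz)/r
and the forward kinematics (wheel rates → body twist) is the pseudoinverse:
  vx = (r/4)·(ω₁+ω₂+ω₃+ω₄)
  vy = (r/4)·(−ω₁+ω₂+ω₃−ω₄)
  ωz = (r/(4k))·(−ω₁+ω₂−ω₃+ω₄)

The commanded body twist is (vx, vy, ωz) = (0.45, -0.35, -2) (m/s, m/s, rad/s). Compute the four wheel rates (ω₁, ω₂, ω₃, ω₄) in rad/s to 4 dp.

k = lx + ly = 0.12 + 0.1 = 0.2200;  k·ωz = 0.2200·-2 = -0.4400
ω₁ (FL) = (vx − vy − k·ωz)/r = 1.2400/0.08 = 15.5000
ω₂ (FR) = (vx + vy + k·ωz)/r = -0.3400/0.08 = -4.2500
ω₃ (RL) = (vx + vy − k·ωz)/r = 0.5400/0.08 = 6.7500
ω₄ (RR) = (vx − vy + k·ωz)/r = 0.3600/0.08 = 4.5000

(15.5000, -4.2500, 6.7500, 4.5000)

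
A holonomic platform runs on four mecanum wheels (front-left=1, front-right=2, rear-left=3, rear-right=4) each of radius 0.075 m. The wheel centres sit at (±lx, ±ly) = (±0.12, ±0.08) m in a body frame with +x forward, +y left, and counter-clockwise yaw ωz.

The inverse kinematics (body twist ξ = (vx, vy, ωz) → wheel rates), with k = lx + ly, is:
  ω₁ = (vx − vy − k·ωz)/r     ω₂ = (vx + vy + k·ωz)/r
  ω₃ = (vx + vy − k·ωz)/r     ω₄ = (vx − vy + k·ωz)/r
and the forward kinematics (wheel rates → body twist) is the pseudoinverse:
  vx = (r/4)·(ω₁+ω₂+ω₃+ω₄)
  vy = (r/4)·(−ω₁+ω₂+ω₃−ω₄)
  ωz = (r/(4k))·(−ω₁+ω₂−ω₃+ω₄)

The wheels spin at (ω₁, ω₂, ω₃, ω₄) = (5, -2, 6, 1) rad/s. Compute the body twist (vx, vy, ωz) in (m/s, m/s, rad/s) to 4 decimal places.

(0.1875, -0.0375, -1.1250)

k = lx + ly = 0.12 + 0.08 = 0.2000
ω₁+ω₂+ω₃+ω₄ = 10.0000  →  vx = (0.075/4)·10.0000 = 0.1875
−ω₁+ω₂+ω₃−ω₄ = -2.0000  →  vy = (0.075/4)·-2.0000 = -0.0375
−ω₁+ω₂−ω₃+ω₄ = -12.0000  →  ωz = (0.075/0.8000)·-12.0000 = -1.1250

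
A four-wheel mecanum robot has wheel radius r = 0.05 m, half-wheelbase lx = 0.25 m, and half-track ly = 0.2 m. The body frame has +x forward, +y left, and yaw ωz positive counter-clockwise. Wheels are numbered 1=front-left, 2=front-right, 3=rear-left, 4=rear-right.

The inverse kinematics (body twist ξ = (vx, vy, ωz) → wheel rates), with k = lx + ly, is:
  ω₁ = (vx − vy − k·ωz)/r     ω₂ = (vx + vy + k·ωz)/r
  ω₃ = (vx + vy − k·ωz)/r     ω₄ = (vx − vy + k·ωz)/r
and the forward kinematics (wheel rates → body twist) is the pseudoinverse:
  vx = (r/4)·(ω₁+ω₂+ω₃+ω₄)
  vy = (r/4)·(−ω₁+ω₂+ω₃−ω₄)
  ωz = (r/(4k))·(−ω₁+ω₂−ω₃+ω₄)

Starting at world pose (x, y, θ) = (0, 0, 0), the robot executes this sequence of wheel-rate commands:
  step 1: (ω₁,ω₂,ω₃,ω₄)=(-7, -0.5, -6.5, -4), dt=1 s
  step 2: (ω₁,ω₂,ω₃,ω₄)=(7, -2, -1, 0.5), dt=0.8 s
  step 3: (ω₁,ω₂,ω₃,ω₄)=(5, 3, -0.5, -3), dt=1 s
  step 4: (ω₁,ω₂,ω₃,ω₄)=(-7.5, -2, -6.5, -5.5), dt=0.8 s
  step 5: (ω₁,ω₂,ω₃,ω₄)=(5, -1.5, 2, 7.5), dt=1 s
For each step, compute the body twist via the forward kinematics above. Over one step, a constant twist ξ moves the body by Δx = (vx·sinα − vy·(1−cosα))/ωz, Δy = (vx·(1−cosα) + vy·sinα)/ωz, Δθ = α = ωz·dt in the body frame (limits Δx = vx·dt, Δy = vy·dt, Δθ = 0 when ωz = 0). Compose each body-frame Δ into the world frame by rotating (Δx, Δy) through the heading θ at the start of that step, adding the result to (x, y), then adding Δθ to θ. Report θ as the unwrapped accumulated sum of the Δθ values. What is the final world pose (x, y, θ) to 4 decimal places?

(-0.1520, -0.1637, 0.0750)

step 1: ξ=(vx,vy,ωz)=(-0.2250, 0.0500, 0.2500), dt=1.0 → body Δ=(-0.2289, 0.0215, 0.2500) → world pose (-0.2289, 0.0215, 0.2500)
step 2: ξ=(vx,vy,ωz)=(0.0563, -0.1313, -0.2083), dt=0.8 → body Δ=(0.0361, -0.1083, -0.1667) → world pose (-0.1672, -0.0745, 0.0833)
step 3: ξ=(vx,vy,ωz)=(0.0563, 0.0063, -0.1250), dt=1.0 → body Δ=(0.0565, 0.0027, -0.1250) → world pose (-0.1111, -0.0671, -0.0417)
step 4: ξ=(vx,vy,ωz)=(-0.2687, 0.0563, 0.1806), dt=0.8 → body Δ=(-0.2175, 0.0293, 0.1444) → world pose (-0.3272, -0.0287, 0.1028)
step 5: ξ=(vx,vy,ωz)=(0.1625, -0.1500, -0.0278), dt=1.0 → body Δ=(0.1604, -0.1522, -0.0278) → world pose (-0.1520, -0.1637, 0.0750)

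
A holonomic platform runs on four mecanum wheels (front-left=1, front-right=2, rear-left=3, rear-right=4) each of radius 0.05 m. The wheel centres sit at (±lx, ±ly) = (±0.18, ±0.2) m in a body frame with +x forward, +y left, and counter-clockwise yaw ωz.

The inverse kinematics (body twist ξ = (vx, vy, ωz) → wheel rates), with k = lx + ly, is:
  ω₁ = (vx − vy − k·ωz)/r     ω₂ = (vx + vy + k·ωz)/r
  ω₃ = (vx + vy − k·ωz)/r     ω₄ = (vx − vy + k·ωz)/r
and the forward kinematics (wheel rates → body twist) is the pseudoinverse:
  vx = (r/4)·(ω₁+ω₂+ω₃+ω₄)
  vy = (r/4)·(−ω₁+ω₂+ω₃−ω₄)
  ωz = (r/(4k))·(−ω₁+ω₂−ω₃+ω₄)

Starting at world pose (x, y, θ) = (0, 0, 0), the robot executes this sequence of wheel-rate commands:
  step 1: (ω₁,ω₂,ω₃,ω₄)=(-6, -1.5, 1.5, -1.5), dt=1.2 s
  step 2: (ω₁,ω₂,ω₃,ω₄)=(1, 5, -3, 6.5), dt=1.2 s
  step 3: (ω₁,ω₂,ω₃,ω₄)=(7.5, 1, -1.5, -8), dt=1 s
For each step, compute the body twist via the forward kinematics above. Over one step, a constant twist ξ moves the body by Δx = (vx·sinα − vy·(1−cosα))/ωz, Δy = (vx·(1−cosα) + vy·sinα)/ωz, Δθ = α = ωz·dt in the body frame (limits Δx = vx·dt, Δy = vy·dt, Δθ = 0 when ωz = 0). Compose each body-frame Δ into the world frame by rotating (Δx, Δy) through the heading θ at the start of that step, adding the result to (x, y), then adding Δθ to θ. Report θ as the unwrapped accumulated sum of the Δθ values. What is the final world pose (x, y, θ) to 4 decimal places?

(0.0322, 0.0723, 0.1645)

step 1: ξ=(vx,vy,ωz)=(-0.0938, 0.0938, 0.0493), dt=1.2 → body Δ=(-0.1158, 0.1091, 0.0592) → world pose (-0.1158, 0.1091, 0.0592)
step 2: ξ=(vx,vy,ωz)=(0.1187, -0.0688, 0.4441), dt=1.2 → body Δ=(0.1573, -0.0416, 0.5329) → world pose (0.0437, 0.0769, 0.5921)
step 3: ξ=(vx,vy,ωz)=(-0.0125, 0.0000, -0.4276), dt=1.0 → body Δ=(-0.0121, 0.0026, -0.4276) → world pose (0.0322, 0.0723, 0.1645)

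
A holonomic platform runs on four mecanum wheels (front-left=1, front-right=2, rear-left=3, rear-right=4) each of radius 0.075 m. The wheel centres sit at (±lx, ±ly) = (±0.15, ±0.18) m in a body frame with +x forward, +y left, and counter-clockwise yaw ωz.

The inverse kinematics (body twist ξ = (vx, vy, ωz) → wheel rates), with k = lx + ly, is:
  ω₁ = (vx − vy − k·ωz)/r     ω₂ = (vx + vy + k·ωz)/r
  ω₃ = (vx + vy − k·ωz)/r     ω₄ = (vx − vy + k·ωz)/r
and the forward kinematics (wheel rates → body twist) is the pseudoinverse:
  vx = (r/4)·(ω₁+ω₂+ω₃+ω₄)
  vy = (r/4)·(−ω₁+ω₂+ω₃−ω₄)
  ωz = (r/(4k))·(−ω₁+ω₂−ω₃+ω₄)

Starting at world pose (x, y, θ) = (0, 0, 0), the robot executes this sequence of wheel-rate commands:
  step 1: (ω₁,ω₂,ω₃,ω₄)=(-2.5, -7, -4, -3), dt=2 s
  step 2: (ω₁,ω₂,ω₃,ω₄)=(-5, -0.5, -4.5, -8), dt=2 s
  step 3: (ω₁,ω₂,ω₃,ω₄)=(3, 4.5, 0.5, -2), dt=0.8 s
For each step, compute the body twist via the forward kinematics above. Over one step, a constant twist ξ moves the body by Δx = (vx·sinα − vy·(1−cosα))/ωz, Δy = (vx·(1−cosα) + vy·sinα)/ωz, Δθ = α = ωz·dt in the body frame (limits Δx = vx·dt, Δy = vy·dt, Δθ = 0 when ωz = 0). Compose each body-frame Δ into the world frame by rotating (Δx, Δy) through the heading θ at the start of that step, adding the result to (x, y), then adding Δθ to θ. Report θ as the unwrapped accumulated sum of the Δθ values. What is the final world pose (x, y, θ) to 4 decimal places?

(-1.0747, 0.4587, -0.3295)

step 1: ξ=(vx,vy,ωz)=(-0.3094, -0.1031, -0.1989), dt=2.0 → body Δ=(-0.6430, -0.0794, -0.3977) → world pose (-0.6430, -0.0794, -0.3977)
step 2: ξ=(vx,vy,ωz)=(-0.3375, 0.1500, 0.0568), dt=2.0 → body Δ=(-0.6906, 0.2610, 0.1136) → world pose (-1.1786, 0.4287, -0.2841)
step 3: ξ=(vx,vy,ωz)=(0.1125, 0.0750, -0.0568), dt=0.8 → body Δ=(0.0913, 0.0579, -0.0455) → world pose (-1.0747, 0.4587, -0.3295)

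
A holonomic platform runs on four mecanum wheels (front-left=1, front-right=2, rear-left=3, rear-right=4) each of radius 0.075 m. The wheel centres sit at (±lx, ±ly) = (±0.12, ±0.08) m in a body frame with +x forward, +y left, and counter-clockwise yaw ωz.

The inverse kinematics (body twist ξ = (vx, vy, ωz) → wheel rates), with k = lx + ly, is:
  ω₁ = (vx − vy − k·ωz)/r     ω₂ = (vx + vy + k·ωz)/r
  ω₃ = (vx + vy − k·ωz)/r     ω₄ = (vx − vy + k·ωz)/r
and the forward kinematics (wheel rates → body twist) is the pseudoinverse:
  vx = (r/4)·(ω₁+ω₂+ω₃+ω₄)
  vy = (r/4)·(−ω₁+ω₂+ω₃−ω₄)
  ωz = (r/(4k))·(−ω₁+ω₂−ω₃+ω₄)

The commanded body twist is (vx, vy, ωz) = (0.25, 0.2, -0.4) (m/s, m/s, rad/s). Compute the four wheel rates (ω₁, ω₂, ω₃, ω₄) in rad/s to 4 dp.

k = lx + ly = 0.12 + 0.08 = 0.2000;  k·ωz = 0.2000·-0.4 = -0.0800
ω₁ (FL) = (vx − vy − k·ωz)/r = 0.1300/0.075 = 1.7333
ω₂ (FR) = (vx + vy + k·ωz)/r = 0.3700/0.075 = 4.9333
ω₃ (RL) = (vx + vy − k·ωz)/r = 0.5300/0.075 = 7.0667
ω₄ (RR) = (vx − vy + k·ωz)/r = -0.0300/0.075 = -0.4000

(1.7333, 4.9333, 7.0667, -0.4000)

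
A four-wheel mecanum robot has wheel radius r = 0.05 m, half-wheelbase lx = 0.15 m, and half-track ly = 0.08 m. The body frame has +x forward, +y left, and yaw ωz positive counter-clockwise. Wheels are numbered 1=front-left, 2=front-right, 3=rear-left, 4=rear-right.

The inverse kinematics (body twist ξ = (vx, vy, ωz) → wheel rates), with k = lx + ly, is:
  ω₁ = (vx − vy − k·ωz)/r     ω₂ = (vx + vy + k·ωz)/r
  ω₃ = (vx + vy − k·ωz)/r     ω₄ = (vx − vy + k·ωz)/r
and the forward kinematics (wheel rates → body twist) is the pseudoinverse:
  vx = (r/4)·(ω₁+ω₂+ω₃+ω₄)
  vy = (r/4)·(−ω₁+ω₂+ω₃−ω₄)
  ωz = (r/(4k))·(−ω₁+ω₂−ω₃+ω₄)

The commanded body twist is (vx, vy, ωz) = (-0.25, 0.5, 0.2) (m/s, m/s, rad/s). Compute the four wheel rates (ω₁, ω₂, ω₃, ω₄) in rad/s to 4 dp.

(-15.9200, 5.9200, 4.0800, -14.0800)

k = lx + ly = 0.15 + 0.08 = 0.2300;  k·ωz = 0.2300·0.2 = 0.0460
ω₁ (FL) = (vx − vy − k·ωz)/r = -0.7960/0.05 = -15.9200
ω₂ (FR) = (vx + vy + k·ωz)/r = 0.2960/0.05 = 5.9200
ω₃ (RL) = (vx + vy − k·ωz)/r = 0.2040/0.05 = 4.0800
ω₄ (RR) = (vx − vy + k·ωz)/r = -0.7040/0.05 = -14.0800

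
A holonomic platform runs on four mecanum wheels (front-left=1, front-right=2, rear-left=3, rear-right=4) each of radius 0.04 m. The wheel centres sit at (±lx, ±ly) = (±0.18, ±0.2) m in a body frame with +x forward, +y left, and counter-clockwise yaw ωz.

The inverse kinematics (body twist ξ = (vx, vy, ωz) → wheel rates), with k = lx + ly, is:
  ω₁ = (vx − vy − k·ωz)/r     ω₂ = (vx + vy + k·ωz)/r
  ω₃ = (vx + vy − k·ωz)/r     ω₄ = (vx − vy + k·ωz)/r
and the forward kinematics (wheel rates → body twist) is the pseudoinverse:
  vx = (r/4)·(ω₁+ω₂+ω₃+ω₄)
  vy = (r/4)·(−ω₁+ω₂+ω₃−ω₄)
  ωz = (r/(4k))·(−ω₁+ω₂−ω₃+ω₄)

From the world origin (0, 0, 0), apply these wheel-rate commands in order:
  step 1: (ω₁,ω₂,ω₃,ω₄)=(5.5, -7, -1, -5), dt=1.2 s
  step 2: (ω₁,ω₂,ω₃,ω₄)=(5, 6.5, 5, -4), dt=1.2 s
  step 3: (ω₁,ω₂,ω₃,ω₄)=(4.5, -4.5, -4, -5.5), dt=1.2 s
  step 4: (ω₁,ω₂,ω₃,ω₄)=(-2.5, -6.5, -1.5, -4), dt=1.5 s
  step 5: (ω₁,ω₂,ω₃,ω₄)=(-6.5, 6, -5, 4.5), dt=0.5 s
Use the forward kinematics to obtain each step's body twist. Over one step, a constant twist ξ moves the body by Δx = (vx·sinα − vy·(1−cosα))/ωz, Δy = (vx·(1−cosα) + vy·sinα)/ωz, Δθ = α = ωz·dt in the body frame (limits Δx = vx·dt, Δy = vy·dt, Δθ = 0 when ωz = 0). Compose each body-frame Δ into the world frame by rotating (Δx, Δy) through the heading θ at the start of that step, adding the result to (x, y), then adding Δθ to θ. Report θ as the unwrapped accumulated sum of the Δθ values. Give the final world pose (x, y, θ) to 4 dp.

(-0.1407, 0.1794, -1.0566)

step 1: ξ=(vx,vy,ωz)=(-0.0750, -0.0850, -0.4342), dt=1.2 → body Δ=(-0.1120, -0.0745, -0.5211) → world pose (-0.1120, -0.0745, -0.5211)
step 2: ξ=(vx,vy,ωz)=(0.1250, 0.1050, -0.1974), dt=1.2 → body Δ=(0.1635, 0.1071, -0.2368) → world pose (0.0831, -0.0630, -0.7579)
step 3: ξ=(vx,vy,ωz)=(-0.0950, -0.0750, -0.2763), dt=1.2 → body Δ=(-0.1267, -0.0696, -0.3316) → world pose (-0.0568, -0.0264, -1.0895)
step 4: ξ=(vx,vy,ωz)=(-0.1450, -0.0150, -0.1711), dt=1.5 → body Δ=(-0.2180, 0.0055, -0.2566) → world pose (-0.1528, 0.1693, -1.3461)
step 5: ξ=(vx,vy,ωz)=(-0.0100, 0.0300, 0.5789), dt=0.5 → body Δ=(-0.0071, 0.0141, 0.2895) → world pose (-0.1407, 0.1794, -1.0566)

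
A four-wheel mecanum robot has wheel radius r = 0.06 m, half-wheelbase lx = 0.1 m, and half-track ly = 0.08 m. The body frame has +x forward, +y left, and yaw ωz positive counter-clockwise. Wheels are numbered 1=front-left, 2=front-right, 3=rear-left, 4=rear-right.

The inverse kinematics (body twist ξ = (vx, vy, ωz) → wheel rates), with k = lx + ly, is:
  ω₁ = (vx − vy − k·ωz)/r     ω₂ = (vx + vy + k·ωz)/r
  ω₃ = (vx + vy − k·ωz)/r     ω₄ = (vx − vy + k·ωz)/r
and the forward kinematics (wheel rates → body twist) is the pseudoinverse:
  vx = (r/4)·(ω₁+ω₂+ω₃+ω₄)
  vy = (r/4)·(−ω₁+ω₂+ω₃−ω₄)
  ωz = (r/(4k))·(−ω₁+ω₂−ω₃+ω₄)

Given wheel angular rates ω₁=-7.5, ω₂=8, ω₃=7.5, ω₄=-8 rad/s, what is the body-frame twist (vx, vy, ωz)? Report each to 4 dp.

(0.0000, 0.4650, 0.0000)

k = lx + ly = 0.1 + 0.08 = 0.1800
ω₁+ω₂+ω₃+ω₄ = 0.0000  →  vx = (0.06/4)·0.0000 = 0.0000
−ω₁+ω₂+ω₃−ω₄ = 31.0000  →  vy = (0.06/4)·31.0000 = 0.4650
−ω₁+ω₂−ω₃+ω₄ = 0.0000  →  ωz = (0.06/0.7200)·0.0000 = 0.0000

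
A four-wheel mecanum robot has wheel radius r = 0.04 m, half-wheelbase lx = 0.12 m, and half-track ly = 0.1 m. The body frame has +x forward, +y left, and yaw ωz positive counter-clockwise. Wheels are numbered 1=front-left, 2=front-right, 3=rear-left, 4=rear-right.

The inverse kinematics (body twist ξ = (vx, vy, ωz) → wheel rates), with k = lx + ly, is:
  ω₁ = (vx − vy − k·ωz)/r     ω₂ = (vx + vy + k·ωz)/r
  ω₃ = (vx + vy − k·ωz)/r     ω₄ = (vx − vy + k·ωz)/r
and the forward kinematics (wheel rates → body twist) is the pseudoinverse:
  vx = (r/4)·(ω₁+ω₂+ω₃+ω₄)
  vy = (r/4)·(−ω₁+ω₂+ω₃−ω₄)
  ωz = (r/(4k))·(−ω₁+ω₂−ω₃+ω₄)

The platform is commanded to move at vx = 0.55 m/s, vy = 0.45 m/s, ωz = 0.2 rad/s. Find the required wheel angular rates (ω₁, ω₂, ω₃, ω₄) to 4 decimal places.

(1.4000, 26.1000, 23.9000, 3.6000)

k = lx + ly = 0.12 + 0.1 = 0.2200;  k·ωz = 0.2200·0.2 = 0.0440
ω₁ (FL) = (vx − vy − k·ωz)/r = 0.0560/0.04 = 1.4000
ω₂ (FR) = (vx + vy + k·ωz)/r = 1.0440/0.04 = 26.1000
ω₃ (RL) = (vx + vy − k·ωz)/r = 0.9560/0.04 = 23.9000
ω₄ (RR) = (vx − vy + k·ωz)/r = 0.1440/0.04 = 3.6000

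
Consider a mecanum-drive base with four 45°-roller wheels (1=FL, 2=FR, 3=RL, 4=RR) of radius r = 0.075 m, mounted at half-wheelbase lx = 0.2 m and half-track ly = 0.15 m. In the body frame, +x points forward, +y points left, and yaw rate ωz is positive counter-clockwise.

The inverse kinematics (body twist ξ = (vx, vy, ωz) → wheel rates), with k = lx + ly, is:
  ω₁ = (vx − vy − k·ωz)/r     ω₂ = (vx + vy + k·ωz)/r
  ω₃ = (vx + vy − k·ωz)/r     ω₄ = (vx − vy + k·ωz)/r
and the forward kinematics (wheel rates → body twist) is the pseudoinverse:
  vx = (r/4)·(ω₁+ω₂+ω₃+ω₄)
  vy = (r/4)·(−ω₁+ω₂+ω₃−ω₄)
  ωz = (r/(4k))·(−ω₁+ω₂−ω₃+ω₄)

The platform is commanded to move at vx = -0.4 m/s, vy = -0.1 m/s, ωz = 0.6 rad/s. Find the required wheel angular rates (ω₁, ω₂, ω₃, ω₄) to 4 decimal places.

k = lx + ly = 0.2 + 0.15 = 0.3500;  k·ωz = 0.3500·0.6 = 0.2100
ω₁ (FL) = (vx − vy − k·ωz)/r = -0.5100/0.075 = -6.8000
ω₂ (FR) = (vx + vy + k·ωz)/r = -0.2900/0.075 = -3.8667
ω₃ (RL) = (vx + vy − k·ωz)/r = -0.7100/0.075 = -9.4667
ω₄ (RR) = (vx − vy + k·ωz)/r = -0.0900/0.075 = -1.2000

(-6.8000, -3.8667, -9.4667, -1.2000)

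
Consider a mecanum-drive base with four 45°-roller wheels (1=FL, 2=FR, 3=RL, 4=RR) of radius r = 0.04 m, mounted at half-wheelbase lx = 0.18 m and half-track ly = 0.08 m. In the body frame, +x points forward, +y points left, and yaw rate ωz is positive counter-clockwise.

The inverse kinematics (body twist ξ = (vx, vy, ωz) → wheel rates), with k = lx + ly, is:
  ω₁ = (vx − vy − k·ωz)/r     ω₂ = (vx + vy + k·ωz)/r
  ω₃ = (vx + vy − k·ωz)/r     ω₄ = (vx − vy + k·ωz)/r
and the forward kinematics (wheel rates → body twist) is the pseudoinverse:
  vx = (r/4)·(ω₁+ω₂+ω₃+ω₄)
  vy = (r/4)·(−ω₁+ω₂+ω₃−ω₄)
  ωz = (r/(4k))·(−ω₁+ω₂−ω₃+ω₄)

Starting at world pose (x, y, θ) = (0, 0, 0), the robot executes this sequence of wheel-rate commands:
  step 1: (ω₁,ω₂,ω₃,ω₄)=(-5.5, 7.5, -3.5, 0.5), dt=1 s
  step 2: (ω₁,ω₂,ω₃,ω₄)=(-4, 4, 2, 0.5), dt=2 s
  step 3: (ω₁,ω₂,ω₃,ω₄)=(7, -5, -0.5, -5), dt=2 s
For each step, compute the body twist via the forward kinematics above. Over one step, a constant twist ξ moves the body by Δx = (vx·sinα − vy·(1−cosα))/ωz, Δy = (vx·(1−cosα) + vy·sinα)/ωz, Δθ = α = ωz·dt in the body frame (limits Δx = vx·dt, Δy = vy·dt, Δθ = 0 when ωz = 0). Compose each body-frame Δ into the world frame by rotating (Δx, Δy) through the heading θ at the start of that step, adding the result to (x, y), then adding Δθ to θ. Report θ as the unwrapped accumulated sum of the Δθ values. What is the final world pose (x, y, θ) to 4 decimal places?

step 1: ξ=(vx,vy,ωz)=(-0.0100, 0.0900, 0.6538), dt=1.0 → body Δ=(-0.0377, 0.0806, 0.6538) → world pose (-0.0377, 0.0806, 0.6538)
step 2: ξ=(vx,vy,ωz)=(0.0250, 0.0950, 0.2500), dt=2.0 → body Δ=(0.0014, 0.1944, 0.5000) → world pose (-0.1548, 0.2358, 1.1538)
step 3: ξ=(vx,vy,ωz)=(-0.0350, -0.0750, -0.6346), dt=2.0 → body Δ=(-0.1357, -0.0741, -1.2692) → world pose (-0.1421, 0.0816, -0.1154)

(-0.1421, 0.0816, -0.1154)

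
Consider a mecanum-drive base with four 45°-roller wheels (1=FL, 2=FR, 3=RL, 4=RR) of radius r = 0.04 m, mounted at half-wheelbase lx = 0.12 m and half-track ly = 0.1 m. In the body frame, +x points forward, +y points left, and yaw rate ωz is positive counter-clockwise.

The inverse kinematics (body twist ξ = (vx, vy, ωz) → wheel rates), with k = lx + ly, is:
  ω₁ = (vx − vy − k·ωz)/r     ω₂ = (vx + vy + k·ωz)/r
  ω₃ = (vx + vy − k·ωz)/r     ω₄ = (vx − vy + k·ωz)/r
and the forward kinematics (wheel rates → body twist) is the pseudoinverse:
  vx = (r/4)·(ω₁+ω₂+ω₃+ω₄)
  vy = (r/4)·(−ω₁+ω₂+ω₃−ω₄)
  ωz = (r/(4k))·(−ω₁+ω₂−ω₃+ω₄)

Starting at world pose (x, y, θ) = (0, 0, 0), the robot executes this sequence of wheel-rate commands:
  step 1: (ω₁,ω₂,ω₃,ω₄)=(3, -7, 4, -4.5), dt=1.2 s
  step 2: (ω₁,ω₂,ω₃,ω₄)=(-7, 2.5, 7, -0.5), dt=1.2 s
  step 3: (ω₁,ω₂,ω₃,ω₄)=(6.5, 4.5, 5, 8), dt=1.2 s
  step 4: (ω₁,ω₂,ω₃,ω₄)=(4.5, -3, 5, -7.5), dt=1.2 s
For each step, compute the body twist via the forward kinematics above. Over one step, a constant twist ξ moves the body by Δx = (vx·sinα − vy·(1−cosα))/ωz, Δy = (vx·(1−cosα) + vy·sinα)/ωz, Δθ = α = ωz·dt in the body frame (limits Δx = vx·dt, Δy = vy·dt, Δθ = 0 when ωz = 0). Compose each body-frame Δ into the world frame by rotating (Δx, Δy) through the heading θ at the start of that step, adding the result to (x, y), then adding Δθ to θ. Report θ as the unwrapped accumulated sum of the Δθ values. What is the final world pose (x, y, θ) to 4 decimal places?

(0.3199, -0.1295, -1.9364)

step 1: ξ=(vx,vy,ωz)=(-0.0450, -0.0150, -0.8409), dt=1.2 → body Δ=(-0.0536, 0.0099, -1.0091) → world pose (-0.0536, 0.0099, -1.0091)
step 2: ξ=(vx,vy,ωz)=(0.0200, 0.1700, 0.0909), dt=1.2 → body Δ=(0.0128, 0.2049, 0.1091) → world pose (0.1266, 0.1082, -0.9000)
step 3: ξ=(vx,vy,ωz)=(0.2400, -0.0500, 0.0455), dt=1.2 → body Δ=(0.2895, -0.0521, 0.0545) → world pose (0.2658, -0.1510, -0.8455)
step 4: ξ=(vx,vy,ωz)=(-0.0100, 0.0500, -0.9091), dt=1.2 → body Δ=(0.0199, 0.0547, -1.0909) → world pose (0.3199, -0.1295, -1.9364)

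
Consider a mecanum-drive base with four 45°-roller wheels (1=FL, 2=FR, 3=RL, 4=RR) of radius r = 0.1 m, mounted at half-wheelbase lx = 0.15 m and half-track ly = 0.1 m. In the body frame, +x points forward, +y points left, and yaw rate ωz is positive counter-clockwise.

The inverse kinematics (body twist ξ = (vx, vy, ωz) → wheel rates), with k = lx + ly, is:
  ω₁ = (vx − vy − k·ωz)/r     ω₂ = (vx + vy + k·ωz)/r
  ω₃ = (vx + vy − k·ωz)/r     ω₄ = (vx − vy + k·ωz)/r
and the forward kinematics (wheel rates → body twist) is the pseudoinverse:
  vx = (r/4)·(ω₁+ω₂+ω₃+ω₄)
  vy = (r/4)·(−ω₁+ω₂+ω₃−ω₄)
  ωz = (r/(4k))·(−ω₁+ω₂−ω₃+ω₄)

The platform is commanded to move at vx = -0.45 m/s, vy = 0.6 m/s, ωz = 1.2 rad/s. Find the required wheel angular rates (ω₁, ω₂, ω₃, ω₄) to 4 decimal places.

(-13.5000, 4.5000, -1.5000, -7.5000)

k = lx + ly = 0.15 + 0.1 = 0.2500;  k·ωz = 0.2500·1.2 = 0.3000
ω₁ (FL) = (vx − vy − k·ωz)/r = -1.3500/0.1 = -13.5000
ω₂ (FR) = (vx + vy + k·ωz)/r = 0.4500/0.1 = 4.5000
ω₃ (RL) = (vx + vy − k·ωz)/r = -0.1500/0.1 = -1.5000
ω₄ (RR) = (vx − vy + k·ωz)/r = -0.7500/0.1 = -7.5000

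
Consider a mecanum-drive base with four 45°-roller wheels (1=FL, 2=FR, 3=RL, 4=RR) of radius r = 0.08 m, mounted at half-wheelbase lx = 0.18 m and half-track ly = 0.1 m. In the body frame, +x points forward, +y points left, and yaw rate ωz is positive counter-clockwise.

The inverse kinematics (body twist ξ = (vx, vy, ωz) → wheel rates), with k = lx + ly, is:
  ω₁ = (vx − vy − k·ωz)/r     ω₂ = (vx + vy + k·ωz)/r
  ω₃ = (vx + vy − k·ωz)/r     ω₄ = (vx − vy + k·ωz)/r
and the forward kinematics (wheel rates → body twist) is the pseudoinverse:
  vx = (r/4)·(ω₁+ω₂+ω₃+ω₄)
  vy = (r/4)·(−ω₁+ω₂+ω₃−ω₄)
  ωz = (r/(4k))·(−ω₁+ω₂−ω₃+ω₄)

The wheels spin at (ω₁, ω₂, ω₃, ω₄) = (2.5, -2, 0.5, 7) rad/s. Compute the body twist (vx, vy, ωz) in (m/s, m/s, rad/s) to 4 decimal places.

k = lx + ly = 0.18 + 0.1 = 0.2800
ω₁+ω₂+ω₃+ω₄ = 8.0000  →  vx = (0.08/4)·8.0000 = 0.1600
−ω₁+ω₂+ω₃−ω₄ = -11.0000  →  vy = (0.08/4)·-11.0000 = -0.2200
−ω₁+ω₂−ω₃+ω₄ = 2.0000  →  ωz = (0.08/1.1200)·2.0000 = 0.1429

(0.1600, -0.2200, 0.1429)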